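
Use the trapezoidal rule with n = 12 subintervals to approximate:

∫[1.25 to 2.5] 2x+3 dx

f(x) = 2x+3
a = 1.25, b = 2.5, n = 12
h = (b - a)/n = 0.104167

Trapezoidal rule: (h/2)[f(x₀) + 2f(x₁) + 2f(x₂) + ... + f(xₙ)]

x_0 = 1.2500, f(x_0) = 5.500000, coefficient = 1
x_1 = 1.3542, f(x_1) = 5.708333, coefficient = 2
x_2 = 1.4583, f(x_2) = 5.916667, coefficient = 2
x_3 = 1.5625, f(x_3) = 6.125000, coefficient = 2
x_4 = 1.6667, f(x_4) = 6.333333, coefficient = 2
x_5 = 1.7708, f(x_5) = 6.541667, coefficient = 2
x_6 = 1.8750, f(x_6) = 6.750000, coefficient = 2
x_7 = 1.9792, f(x_7) = 6.958333, coefficient = 2
x_8 = 2.0833, f(x_8) = 7.166667, coefficient = 2
x_9 = 2.1875, f(x_9) = 7.375000, coefficient = 2
x_10 = 2.2917, f(x_10) = 7.583333, coefficient = 2
x_11 = 2.3958, f(x_11) = 7.791667, coefficient = 2
x_12 = 2.5000, f(x_12) = 8.000000, coefficient = 1

I ≈ (0.104167/2) × 162.000000 = 8.437500
Exact value: 8.437500
Error: 0.000000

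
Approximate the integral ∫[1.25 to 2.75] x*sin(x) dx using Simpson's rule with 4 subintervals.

f(x) = x*sin(x)
a = 1.25, b = 2.75, n = 4
h = (b - a)/n = 0.375000

Simpson's rule: (h/3)[f(x₀) + 4f(x₁) + 2f(x₂) + ... + f(xₙ)]

x_0 = 1.2500, f(x_0) = 1.186231, coefficient = 1
x_1 = 1.6250, f(x_1) = 1.622613, coefficient = 4
x_2 = 2.0000, f(x_2) = 1.818595, coefficient = 2
x_3 = 2.3750, f(x_3) = 1.647502, coefficient = 4
x_4 = 2.7500, f(x_4) = 1.049568, coefficient = 1

I ≈ (0.375000/3) × 18.953450 = 2.369181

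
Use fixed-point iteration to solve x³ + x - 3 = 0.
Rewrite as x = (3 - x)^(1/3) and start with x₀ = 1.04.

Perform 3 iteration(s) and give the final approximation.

Equation: x³ + x - 3 = 0
Fixed-point form: x = (3 - x)^(1/3)
x₀ = 1.04

x_1 = g(1.040000) = 1.251465
x_2 = g(1.251465) = 1.204735
x_3 = g(1.204735) = 1.215373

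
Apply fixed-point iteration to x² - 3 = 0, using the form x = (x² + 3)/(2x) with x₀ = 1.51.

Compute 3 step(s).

Equation: x² - 3 = 0
Fixed-point form: x = (x² + 3)/(2x)
x₀ = 1.51

x_1 = g(1.510000) = 1.748377
x_2 = g(1.748377) = 1.732127
x_3 = g(1.732127) = 1.732051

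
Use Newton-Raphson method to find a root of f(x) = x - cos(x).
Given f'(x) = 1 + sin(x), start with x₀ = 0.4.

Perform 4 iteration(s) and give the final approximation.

f(x) = x - cos(x)
f'(x) = 1 + sin(x)
x₀ = 0.4

Newton-Raphson formula: x_{n+1} = x_n - f(x_n)/f'(x_n)

Iteration 1:
  f(0.400000) = -0.521061
  f'(0.400000) = 1.389418
  x_1 = 0.400000 - (-0.521061)/1.389418 = 0.775021
Iteration 2:
  f(0.775021) = 0.060615
  f'(0.775021) = 1.699731
  x_2 = 0.775021 - 0.060615/1.699731 = 0.739360
Iteration 3:
  f(0.739360) = 0.000460
  f'(0.739360) = 1.673815
  x_3 = 0.739360 - 0.000460/1.673815 = 0.739085
Iteration 4:
  f(0.739085) = 0.000000
  f'(0.739085) = 1.673612
  x_4 = 0.739085 - 0.000000/1.673612 = 0.739085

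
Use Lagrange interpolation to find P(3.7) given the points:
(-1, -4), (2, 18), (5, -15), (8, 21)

Lagrange interpolation formula:
P(x) = Σ yᵢ × Lᵢ(x)
where Lᵢ(x) = Π_{j≠i} (x - xⱼ)/(xᵢ - xⱼ)

L_0(3.7) = (3.7 - 2)/(-1 - 2) × (3.7 - 5)/(-1 - 5) × (3.7 - 8)/(-1 - 8) = -0.058660
L_1(3.7) = (3.7 - (-1))/(2 - (-1)) × (3.7 - 5)/(2 - 5) × (3.7 - 8)/(2 - 8) = 0.486537
L_2(3.7) = (3.7 - (-1))/(5 - (-1)) × (3.7 - 2)/(5 - 2) × (3.7 - 8)/(5 - 8) = 0.636241
L_3(3.7) = (3.7 - (-1))/(8 - (-1)) × (3.7 - 2)/(8 - 2) × (3.7 - 5)/(8 - 5) = -0.064117

P(3.7) = (-4)×L_0(3.7) + 18×L_1(3.7) + (-15)×L_2(3.7) + 21×L_3(3.7)
P(3.7) = -1.897765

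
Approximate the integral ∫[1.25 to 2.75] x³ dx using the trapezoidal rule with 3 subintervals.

f(x) = x³
a = 1.25, b = 2.75, n = 3
h = (b - a)/n = 0.500000

Trapezoidal rule: (h/2)[f(x₀) + 2f(x₁) + 2f(x₂) + ... + f(xₙ)]

x_0 = 1.2500, f(x_0) = 1.953125, coefficient = 1
x_1 = 1.7500, f(x_1) = 5.359375, coefficient = 2
x_2 = 2.2500, f(x_2) = 11.390625, coefficient = 2
x_3 = 2.7500, f(x_3) = 20.796875, coefficient = 1

I ≈ (0.500000/2) × 56.250000 = 14.062500
Exact value: 13.687500
Error: 0.375000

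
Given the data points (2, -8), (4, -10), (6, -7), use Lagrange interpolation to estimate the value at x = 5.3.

Lagrange interpolation formula:
P(x) = Σ yᵢ × Lᵢ(x)
where Lᵢ(x) = Π_{j≠i} (x - xⱼ)/(xᵢ - xⱼ)

L_0(5.3) = (5.3 - 4)/(2 - 4) × (5.3 - 6)/(2 - 6) = -0.113750
L_1(5.3) = (5.3 - 2)/(4 - 2) × (5.3 - 6)/(4 - 6) = 0.577500
L_2(5.3) = (5.3 - 2)/(6 - 2) × (5.3 - 4)/(6 - 4) = 0.536250

P(5.3) = (-8)×L_0(5.3) + (-10)×L_1(5.3) + (-7)×L_2(5.3)
P(5.3) = -8.618750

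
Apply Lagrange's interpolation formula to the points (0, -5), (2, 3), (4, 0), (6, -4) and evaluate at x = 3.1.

Lagrange interpolation formula:
P(x) = Σ yᵢ × Lᵢ(x)
where Lᵢ(x) = Π_{j≠i} (x - xⱼ)/(xᵢ - xⱼ)

L_0(3.1) = (3.1 - 2)/(0 - 2) × (3.1 - 4)/(0 - 4) × (3.1 - 6)/(0 - 6) = -0.059812
L_1(3.1) = (3.1 - 0)/(2 - 0) × (3.1 - 4)/(2 - 4) × (3.1 - 6)/(2 - 6) = 0.505687
L_2(3.1) = (3.1 - 0)/(4 - 0) × (3.1 - 2)/(4 - 2) × (3.1 - 6)/(4 - 6) = 0.618063
L_3(3.1) = (3.1 - 0)/(6 - 0) × (3.1 - 2)/(6 - 2) × (3.1 - 4)/(6 - 4) = -0.063938

P(3.1) = (-5)×L_0(3.1) + 3×L_1(3.1) + 0×L_2(3.1) + (-4)×L_3(3.1)
P(3.1) = 2.071875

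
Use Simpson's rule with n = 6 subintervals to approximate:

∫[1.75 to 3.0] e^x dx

f(x) = e^x
a = 1.75, b = 3.0, n = 6
h = (b - a)/n = 0.208333

Simpson's rule: (h/3)[f(x₀) + 4f(x₁) + 2f(x₂) + ... + f(xₙ)]

x_0 = 1.7500, f(x_0) = 5.754603, coefficient = 1
x_1 = 1.9583, f(x_1) = 7.087505, coefficient = 4
x_2 = 2.1667, f(x_2) = 8.729138, coefficient = 2
x_3 = 2.3750, f(x_3) = 10.751013, coefficient = 4
x_4 = 2.5833, f(x_4) = 13.241202, coefficient = 2
x_5 = 2.7917, f(x_5) = 16.308177, coefficient = 4
x_6 = 3.0000, f(x_6) = 20.085537, coefficient = 1

I ≈ (0.208333/3) × 206.367602 = 14.331083
Exact value: 14.330934
Error: 0.000149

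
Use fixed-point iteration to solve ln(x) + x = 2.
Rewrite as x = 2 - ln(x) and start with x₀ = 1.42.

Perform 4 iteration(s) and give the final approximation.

Equation: ln(x) + x = 2
Fixed-point form: x = 2 - ln(x)
x₀ = 1.42

x_1 = g(1.420000) = 1.649343
x_2 = g(1.649343) = 1.499623
x_3 = g(1.499623) = 1.594786
x_4 = g(1.594786) = 1.533260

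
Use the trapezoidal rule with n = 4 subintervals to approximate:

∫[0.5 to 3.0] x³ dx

f(x) = x³
a = 0.5, b = 3.0, n = 4
h = (b - a)/n = 0.625000

Trapezoidal rule: (h/2)[f(x₀) + 2f(x₁) + 2f(x₂) + ... + f(xₙ)]

x_0 = 0.5000, f(x_0) = 0.125000, coefficient = 1
x_1 = 1.1250, f(x_1) = 1.423828, coefficient = 2
x_2 = 1.7500, f(x_2) = 5.359375, coefficient = 2
x_3 = 2.3750, f(x_3) = 13.396484, coefficient = 2
x_4 = 3.0000, f(x_4) = 27.000000, coefficient = 1

I ≈ (0.625000/2) × 67.484375 = 21.088867
Exact value: 20.234375
Error: 0.854492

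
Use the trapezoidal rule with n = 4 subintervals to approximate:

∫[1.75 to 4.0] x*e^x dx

f(x) = x*e^x
a = 1.75, b = 4.0, n = 4
h = (b - a)/n = 0.562500

Trapezoidal rule: (h/2)[f(x₀) + 2f(x₁) + 2f(x₂) + ... + f(xₙ)]

x_0 = 1.7500, f(x_0) = 10.070555, coefficient = 1
x_1 = 2.3125, f(x_1) = 23.355423, coefficient = 2
x_2 = 2.8750, f(x_2) = 50.960594, coefficient = 2
x_3 = 3.4375, f(x_3) = 106.937491, coefficient = 2
x_4 = 4.0000, f(x_4) = 218.392600, coefficient = 1

I ≈ (0.562500/2) × 590.970170 = 166.210360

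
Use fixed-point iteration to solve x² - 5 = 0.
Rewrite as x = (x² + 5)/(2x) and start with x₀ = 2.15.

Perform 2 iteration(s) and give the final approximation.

Equation: x² - 5 = 0
Fixed-point form: x = (x² + 5)/(2x)
x₀ = 2.15

x_1 = g(2.150000) = 2.237791
x_2 = g(2.237791) = 2.236069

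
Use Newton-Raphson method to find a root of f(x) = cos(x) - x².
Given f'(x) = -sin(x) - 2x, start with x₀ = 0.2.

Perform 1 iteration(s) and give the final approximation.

f(x) = cos(x) - x²
f'(x) = -sin(x) - 2x
x₀ = 0.2

Newton-Raphson formula: x_{n+1} = x_n - f(x_n)/f'(x_n)

Iteration 1:
  f(0.200000) = 0.940067
  f'(0.200000) = -0.598669
  x_1 = 0.200000 - 0.940067/(-0.598669) = 1.770260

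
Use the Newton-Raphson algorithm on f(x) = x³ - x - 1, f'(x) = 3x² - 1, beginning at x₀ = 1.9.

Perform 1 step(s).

f(x) = x³ - x - 1
f'(x) = 3x² - 1
x₀ = 1.9

Newton-Raphson formula: x_{n+1} = x_n - f(x_n)/f'(x_n)

Iteration 1:
  f(1.900000) = 3.959000
  f'(1.900000) = 9.830000
  x_1 = 1.900000 - 3.959000/9.830000 = 1.497253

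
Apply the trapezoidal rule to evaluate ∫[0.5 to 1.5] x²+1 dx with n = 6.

f(x) = x²+1
a = 0.5, b = 1.5, n = 6
h = (b - a)/n = 0.166667

Trapezoidal rule: (h/2)[f(x₀) + 2f(x₁) + 2f(x₂) + ... + f(xₙ)]

x_0 = 0.5000, f(x_0) = 1.250000, coefficient = 1
x_1 = 0.6667, f(x_1) = 1.444444, coefficient = 2
x_2 = 0.8333, f(x_2) = 1.694444, coefficient = 2
x_3 = 1.0000, f(x_3) = 2.000000, coefficient = 2
x_4 = 1.1667, f(x_4) = 2.361111, coefficient = 2
x_5 = 1.3333, f(x_5) = 2.777778, coefficient = 2
x_6 = 1.5000, f(x_6) = 3.250000, coefficient = 1

I ≈ (0.166667/2) × 25.055556 = 2.087963
Exact value: 2.083333
Error: 0.004630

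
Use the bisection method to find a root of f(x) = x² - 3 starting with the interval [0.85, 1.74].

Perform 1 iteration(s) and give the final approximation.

f(x) = x² - 3
Initial interval: [0.85, 1.74]

Iteration 1:
  c_1 = (0.850000 + 1.740000)/2 = 1.295000
  f(c_1) = f(1.295000) = -1.322975
  f(a) × f(c) ≥ 0, new interval: [1.295000, 1.740000]

After 1 iteration(s), the approximation is c_1 = 1.295000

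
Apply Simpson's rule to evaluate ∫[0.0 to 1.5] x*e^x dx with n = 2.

f(x) = x*e^x
a = 0.0, b = 1.5, n = 2
h = (b - a)/n = 0.750000

Simpson's rule: (h/3)[f(x₀) + 4f(x₁) + 2f(x₂) + ... + f(xₙ)]

x_0 = 0.0000, f(x_0) = 0.000000, coefficient = 1
x_1 = 0.7500, f(x_1) = 1.587750, coefficient = 4
x_2 = 1.5000, f(x_2) = 6.722534, coefficient = 1

I ≈ (0.750000/3) × 13.073534 = 3.268383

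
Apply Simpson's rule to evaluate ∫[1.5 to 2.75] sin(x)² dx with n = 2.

f(x) = sin(x)²
a = 1.5, b = 2.75, n = 2
h = (b - a)/n = 0.625000

Simpson's rule: (h/3)[f(x₀) + 4f(x₁) + 2f(x₂) + ... + f(xₙ)]

x_0 = 1.5000, f(x_0) = 0.994996, coefficient = 1
x_1 = 2.1250, f(x_1) = 0.723044, coefficient = 4
x_2 = 2.7500, f(x_2) = 0.145665, coefficient = 1

I ≈ (0.625000/3) × 4.032836 = 0.840174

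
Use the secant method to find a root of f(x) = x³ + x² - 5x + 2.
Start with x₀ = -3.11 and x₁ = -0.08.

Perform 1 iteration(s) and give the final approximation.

f(x) = x³ + x² - 5x + 2
x₀ = -3.11, x₁ = -0.08

Secant formula: x_{n+1} = x_n - f(x_n)(x_n - x_{n-1})/(f(x_n) - f(x_{n-1}))

Iteration 1:
  f(-3.110000) = -2.858131
  f(-0.080000) = 2.405888
  x_2 = -0.080000 - 2.405888×(-0.080000 - (-3.110000))/(2.405888 - (-2.858131))
       = -1.464843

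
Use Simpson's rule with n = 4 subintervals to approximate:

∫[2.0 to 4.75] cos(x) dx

f(x) = cos(x)
a = 2.0, b = 4.75, n = 4
h = (b - a)/n = 0.687500

Simpson's rule: (h/3)[f(x₀) + 4f(x₁) + 2f(x₂) + ... + f(xₙ)]

x_0 = 2.0000, f(x_0) = -0.416147, coefficient = 1
x_1 = 2.6875, f(x_1) = -0.898659, coefficient = 4
x_2 = 3.3750, f(x_2) = -0.972884, coefficient = 2
x_3 = 4.0625, f(x_3) = -0.605098, coefficient = 4
x_4 = 4.7500, f(x_4) = 0.037602, coefficient = 1

I ≈ (0.687500/3) × -8.339342 = -1.911099
Exact value: -1.908590
Error: 0.002509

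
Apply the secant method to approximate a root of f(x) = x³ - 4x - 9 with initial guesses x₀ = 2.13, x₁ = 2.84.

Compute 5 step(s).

f(x) = x³ - 4x - 9
x₀ = 2.13, x₁ = 2.84

Secant formula: x_{n+1} = x_n - f(x_n)(x_n - x_{n-1})/(f(x_n) - f(x_{n-1}))

Iteration 1:
  f(2.130000) = -7.856403
  f(2.840000) = 2.546304
  x_2 = 2.840000 - 2.546304×(2.840000 - 2.130000)/(2.546304 - (-7.856403))
       = 2.666211
Iteration 2:
  f(2.840000) = 2.546304
  f(2.666211) = -0.711600
  x_3 = 2.666211 - (-0.711600)×(2.666211 - 2.840000)/(-0.711600 - 2.546304)
       = 2.704170
Iteration 3:
  f(2.666211) = -0.711600
  f(2.704170) = -0.042333
  x_4 = 2.704170 - (-0.042333)×(2.704170 - 2.666211)/(-0.042333 - (-0.711600))
       = 2.706571
Iteration 4:
  f(2.704170) = -0.042333
  f(2.706571) = 0.000783
  x_5 = 2.706571 - 0.000783×(2.706571 - 2.704170)/(0.000783 - (-0.042333))
       = 2.706528
Iteration 5:
  f(2.706571) = 0.000783
  f(2.706528) = -0.000001
  x_6 = 2.706528 - (-0.000001)×(2.706528 - 2.706571)/(-0.000001 - 0.000783)
       = 2.706528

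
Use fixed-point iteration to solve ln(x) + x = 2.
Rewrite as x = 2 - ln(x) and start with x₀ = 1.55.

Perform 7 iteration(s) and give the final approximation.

Equation: ln(x) + x = 2
Fixed-point form: x = 2 - ln(x)
x₀ = 1.55

x_1 = g(1.550000) = 1.561745
x_2 = g(1.561745) = 1.554196
x_3 = g(1.554196) = 1.559042
x_4 = g(1.559042) = 1.555929
x_5 = g(1.555929) = 1.557927
x_6 = g(1.557927) = 1.556644
x_7 = g(1.556644) = 1.557468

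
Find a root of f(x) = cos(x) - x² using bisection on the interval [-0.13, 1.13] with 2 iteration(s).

f(x) = cos(x) - x²
Initial interval: [-0.13, 1.13]

Iteration 1:
  c_1 = (-0.130000 + 1.130000)/2 = 0.500000
  f(c_1) = f(0.500000) = 0.627583
  f(a) × f(c) ≥ 0, new interval: [0.500000, 1.130000]
Iteration 2:
  c_2 = (0.500000 + 1.130000)/2 = 0.815000
  f(c_2) = f(0.815000) = 0.021643
  f(a) × f(c) ≥ 0, new interval: [0.815000, 1.130000]

After 2 iteration(s), the approximation is c_2 = 0.815000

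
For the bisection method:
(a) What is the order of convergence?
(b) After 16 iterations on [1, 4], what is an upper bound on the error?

(a) Bisection has linear (order 1) convergence; the error is halved each step.

(b) Error bound = (b-a)/2^n = (4 - 1)/2^{16}
    = 3/2^{16}

(a) 1 (linear); (b) error ≤ 4.58e-05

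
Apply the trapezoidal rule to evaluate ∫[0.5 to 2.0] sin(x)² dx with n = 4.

f(x) = sin(x)²
a = 0.5, b = 2.0, n = 4
h = (b - a)/n = 0.375000

Trapezoidal rule: (h/2)[f(x₀) + 2f(x₁) + 2f(x₂) + ... + f(xₙ)]

x_0 = 0.5000, f(x_0) = 0.229849, coefficient = 1
x_1 = 0.8750, f(x_1) = 0.589123, coefficient = 2
x_2 = 1.2500, f(x_2) = 0.900572, coefficient = 2
x_3 = 1.6250, f(x_3) = 0.997065, coefficient = 2
x_4 = 2.0000, f(x_4) = 0.826822, coefficient = 1

I ≈ (0.375000/2) × 6.030190 = 1.130661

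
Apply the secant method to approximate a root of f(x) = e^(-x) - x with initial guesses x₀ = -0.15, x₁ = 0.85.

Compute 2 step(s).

f(x) = e^(-x) - x
x₀ = -0.15, x₁ = 0.85

Secant formula: x_{n+1} = x_n - f(x_n)(x_n - x_{n-1})/(f(x_n) - f(x_{n-1}))

Iteration 1:
  f(-0.150000) = 1.311834
  f(0.850000) = -0.422585
  x_2 = 0.850000 - (-0.422585)×(0.850000 - (-0.150000))/(-0.422585 - 1.311834)
       = 0.606354
Iteration 2:
  f(0.850000) = -0.422585
  f(0.606354) = -0.061018
  x_3 = 0.606354 - (-0.061018)×(0.606354 - 0.850000)/(-0.061018 - (-0.422585))
       = 0.565236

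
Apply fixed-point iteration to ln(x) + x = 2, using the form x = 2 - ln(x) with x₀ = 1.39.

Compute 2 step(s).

Equation: ln(x) + x = 2
Fixed-point form: x = 2 - ln(x)
x₀ = 1.39

x_1 = g(1.390000) = 1.670696
x_2 = g(1.670696) = 1.486760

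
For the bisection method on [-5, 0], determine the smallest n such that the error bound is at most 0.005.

We need (b-a)/2^n ≤ 0.005
(0 - (-5))/2^n ≤ 0.005
5/2^n ≤ 0.005
2^n ≥ 1000
n ≥ log₂(1000) = 9.97
n ≥ 10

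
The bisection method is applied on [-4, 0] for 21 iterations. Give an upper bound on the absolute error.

Bisection error bound: |error| ≤ (b-a)/2^n
|error| ≤ (0 - (-4))/2^21 = 4/2^21
|error| ≤ 0.0000019073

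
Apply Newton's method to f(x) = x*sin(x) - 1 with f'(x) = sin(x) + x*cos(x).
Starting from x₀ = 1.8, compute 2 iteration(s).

f(x) = x*sin(x) - 1
f'(x) = sin(x) + x*cos(x)
x₀ = 1.8

Newton-Raphson formula: x_{n+1} = x_n - f(x_n)/f'(x_n)

Iteration 1:
  f(1.800000) = 0.752926
  f'(1.800000) = 0.564884
  x_1 = 1.800000 - 0.752926/0.564884 = 0.467114
Iteration 2:
  f(0.467114) = -0.789653
  f'(0.467114) = 0.867384
  x_2 = 0.467114 - (-0.789653)/0.867384 = 1.377499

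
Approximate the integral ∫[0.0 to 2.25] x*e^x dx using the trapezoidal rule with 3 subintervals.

f(x) = x*e^x
a = 0.0, b = 2.25, n = 3
h = (b - a)/n = 0.750000

Trapezoidal rule: (h/2)[f(x₀) + 2f(x₁) + 2f(x₂) + ... + f(xₙ)]

x_0 = 0.0000, f(x_0) = 0.000000, coefficient = 1
x_1 = 0.7500, f(x_1) = 1.587750, coefficient = 2
x_2 = 1.5000, f(x_2) = 6.722534, coefficient = 2
x_3 = 2.2500, f(x_3) = 21.347406, coefficient = 1

I ≈ (0.750000/2) × 37.967973 = 14.237990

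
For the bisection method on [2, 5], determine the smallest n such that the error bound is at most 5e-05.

We need (b-a)/2^n ≤ 5e-05
(5 - 2)/2^n ≤ 5e-05
3/2^n ≤ 5e-05
2^n ≥ 60000
n ≥ log₂(60000) = 15.87
n ≥ 16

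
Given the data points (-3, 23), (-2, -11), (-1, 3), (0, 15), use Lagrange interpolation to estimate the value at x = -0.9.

Lagrange interpolation formula:
P(x) = Σ yᵢ × Lᵢ(x)
where Lᵢ(x) = Π_{j≠i} (x - xⱼ)/(xᵢ - xⱼ)

L_0(-0.9) = (-0.9 - (-2))/(-3 - (-2)) × (-0.9 - (-1))/(-3 - (-1)) × (-0.9 - 0)/(-3 - 0) = 0.016500
L_1(-0.9) = (-0.9 - (-3))/(-2 - (-3)) × (-0.9 - (-1))/(-2 - (-1)) × (-0.9 - 0)/(-2 - 0) = -0.094500
L_2(-0.9) = (-0.9 - (-3))/(-1 - (-3)) × (-0.9 - (-2))/(-1 - (-2)) × (-0.9 - 0)/(-1 - 0) = 1.039500
L_3(-0.9) = (-0.9 - (-3))/(0 - (-3)) × (-0.9 - (-2))/(0 - (-2)) × (-0.9 - (-1))/(0 - (-1)) = 0.038500

P(-0.9) = 23×L_0(-0.9) + (-11)×L_1(-0.9) + 3×L_2(-0.9) + 15×L_3(-0.9)
P(-0.9) = 5.115000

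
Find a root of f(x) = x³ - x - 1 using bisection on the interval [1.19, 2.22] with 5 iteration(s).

f(x) = x³ - x - 1
Initial interval: [1.19, 2.22]

Iteration 1:
  c_1 = (1.190000 + 2.220000)/2 = 1.705000
  f(c_1) = f(1.705000) = 2.251478
  f(a) × f(c) < 0, new interval: [1.190000, 1.705000]
Iteration 2:
  c_2 = (1.190000 + 1.705000)/2 = 1.447500
  f(c_2) = f(1.447500) = 0.585383
  f(a) × f(c) < 0, new interval: [1.190000, 1.447500]
Iteration 3:
  c_3 = (1.190000 + 1.447500)/2 = 1.318750
  f(c_3) = f(1.318750) = -0.025310
  f(a) × f(c) ≥ 0, new interval: [1.318750, 1.447500]
Iteration 4:
  c_4 = (1.318750 + 1.447500)/2 = 1.383125
  f(c_4) = f(1.383125) = 0.262841
  f(a) × f(c) < 0, new interval: [1.318750, 1.383125]
Iteration 5:
  c_5 = (1.318750 + 1.383125)/2 = 1.350938
  f(c_5) = f(1.350938) = 0.114567
  f(a) × f(c) < 0, new interval: [1.318750, 1.350938]

After 5 iteration(s), the approximation is c_5 = 1.350938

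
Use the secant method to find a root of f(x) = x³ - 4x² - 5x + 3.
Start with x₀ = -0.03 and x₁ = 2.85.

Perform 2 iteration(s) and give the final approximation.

f(x) = x³ - 4x² - 5x + 3
x₀ = -0.03, x₁ = 2.85

Secant formula: x_{n+1} = x_n - f(x_n)(x_n - x_{n-1})/(f(x_n) - f(x_{n-1}))

Iteration 1:
  f(-0.030000) = 3.146373
  f(2.850000) = -20.590875
  x_2 = 2.850000 - (-20.590875)×(2.850000 - (-0.030000))/(-20.590875 - 3.146373)
       = 0.351744
Iteration 2:
  f(2.850000) = -20.590875
  f(0.351744) = 0.789903
  x_3 = 0.351744 - 0.789903×(0.351744 - 2.850000)/(0.789903 - (-20.590875))
       = 0.444041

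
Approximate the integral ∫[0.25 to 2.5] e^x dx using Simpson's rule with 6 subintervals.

f(x) = e^x
a = 0.25, b = 2.5, n = 6
h = (b - a)/n = 0.375000

Simpson's rule: (h/3)[f(x₀) + 4f(x₁) + 2f(x₂) + ... + f(xₙ)]

x_0 = 0.2500, f(x_0) = 1.284025, coefficient = 1
x_1 = 0.6250, f(x_1) = 1.868246, coefficient = 4
x_2 = 1.0000, f(x_2) = 2.718282, coefficient = 2
x_3 = 1.3750, f(x_3) = 3.955077, coefficient = 4
x_4 = 1.7500, f(x_4) = 5.754603, coefficient = 2
x_5 = 2.1250, f(x_5) = 8.372897, coefficient = 4
x_6 = 2.5000, f(x_6) = 12.182494, coefficient = 1

I ≈ (0.375000/3) × 87.197169 = 10.899646
Exact value: 10.898469
Error: 0.001178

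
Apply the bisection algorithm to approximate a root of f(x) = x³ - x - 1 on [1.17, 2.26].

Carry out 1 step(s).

f(x) = x³ - x - 1
Initial interval: [1.17, 2.26]

Iteration 1:
  c_1 = (1.170000 + 2.260000)/2 = 1.715000
  f(c_1) = f(1.715000) = 2.329201
  f(a) × f(c) < 0, new interval: [1.170000, 1.715000]

After 1 iteration(s), the approximation is c_1 = 1.715000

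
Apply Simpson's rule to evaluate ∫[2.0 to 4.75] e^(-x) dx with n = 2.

f(x) = e^(-x)
a = 2.0, b = 4.75, n = 2
h = (b - a)/n = 1.375000

Simpson's rule: (h/3)[f(x₀) + 4f(x₁) + 2f(x₂) + ... + f(xₙ)]

x_0 = 2.0000, f(x_0) = 0.135335, coefficient = 1
x_1 = 3.3750, f(x_1) = 0.034218, coefficient = 4
x_2 = 4.7500, f(x_2) = 0.008652, coefficient = 1

I ≈ (1.375000/3) × 0.280859 = 0.128727
Exact value: 0.126684
Error: 0.002044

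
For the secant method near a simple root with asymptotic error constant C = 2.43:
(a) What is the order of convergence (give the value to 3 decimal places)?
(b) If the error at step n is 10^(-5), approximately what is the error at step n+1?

(a) Secant method has superlinear convergence with order φ = (1+√5)/2 ≈ 1.618.
    This means |e_{n+1}| ≈ C|e_n|^1.618.

(b) With |e_n| = 10^(-5) and C = 2.43:
    |e_{n+1}| ≈ 2.43 × (10^(-5))^1.618 = 2.43 × 10^(-8.09)

(a) ≈ 1.618 (golden ratio); (b) |e_{n+1}| ≈ 1.974e-08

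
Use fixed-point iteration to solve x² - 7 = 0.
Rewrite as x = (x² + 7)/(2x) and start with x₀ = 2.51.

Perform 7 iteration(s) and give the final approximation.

Equation: x² - 7 = 0
Fixed-point form: x = (x² + 7)/(2x)
x₀ = 2.51

x_1 = g(2.510000) = 2.649422
x_2 = g(2.649422) = 2.645754
x_3 = g(2.645754) = 2.645751
x_4 = g(2.645751) = 2.645751
x_5 = g(2.645751) = 2.645751
x_6 = g(2.645751) = 2.645751
x_7 = g(2.645751) = 2.645751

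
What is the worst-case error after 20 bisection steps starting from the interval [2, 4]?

Bisection error bound: |error| ≤ (b-a)/2^n
|error| ≤ (4 - 2)/2^20 = 2/2^20
|error| ≤ 0.0000019073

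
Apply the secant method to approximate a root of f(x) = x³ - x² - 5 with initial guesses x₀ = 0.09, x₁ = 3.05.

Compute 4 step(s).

f(x) = x³ - x² - 5
x₀ = 0.09, x₁ = 3.05

Secant formula: x_{n+1} = x_n - f(x_n)(x_n - x_{n-1})/(f(x_n) - f(x_{n-1}))

Iteration 1:
  f(0.090000) = -5.007371
  f(3.050000) = 14.070125
  x_2 = 3.050000 - 14.070125×(3.050000 - 0.090000)/(14.070125 - (-5.007371))
       = 0.866927
Iteration 2:
  f(3.050000) = 14.070125
  f(0.866927) = -5.100013
  x_3 = 0.866927 - (-5.100013)×(0.866927 - 3.050000)/(-5.100013 - 14.070125)
       = 1.447710
Iteration 3:
  f(0.866927) = -5.100013
  f(1.447710) = -4.061659
  x_4 = 1.447710 - (-4.061659)×(1.447710 - 0.866927)/(-4.061659 - (-5.100013))
       = 3.719524
Iteration 4:
  f(1.447710) = -4.061659
  f(3.719524) = 32.624214
  x_5 = 3.719524 - 32.624214×(3.719524 - 1.447710)/(32.624214 - (-4.061659))
       = 1.699233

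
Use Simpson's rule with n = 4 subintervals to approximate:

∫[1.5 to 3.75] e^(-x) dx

f(x) = e^(-x)
a = 1.5, b = 3.75, n = 4
h = (b - a)/n = 0.562500

Simpson's rule: (h/3)[f(x₀) + 4f(x₁) + 2f(x₂) + ... + f(xₙ)]

x_0 = 1.5000, f(x_0) = 0.223130, coefficient = 1
x_1 = 2.0625, f(x_1) = 0.127136, coefficient = 4
x_2 = 2.6250, f(x_2) = 0.072440, coefficient = 2
x_3 = 3.1875, f(x_3) = 0.041275, coefficient = 4
x_4 = 3.7500, f(x_4) = 0.023518, coefficient = 1

I ≈ (0.562500/3) × 1.065170 = 0.199719
Exact value: 0.199612
Error: 0.000107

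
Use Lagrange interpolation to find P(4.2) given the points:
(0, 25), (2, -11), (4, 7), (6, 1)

Lagrange interpolation formula:
P(x) = Σ yᵢ × Lᵢ(x)
where Lᵢ(x) = Π_{j≠i} (x - xⱼ)/(xᵢ - xⱼ)

L_0(4.2) = (4.2 - 2)/(0 - 2) × (4.2 - 4)/(0 - 4) × (4.2 - 6)/(0 - 6) = 0.016500
L_1(4.2) = (4.2 - 0)/(2 - 0) × (4.2 - 4)/(2 - 4) × (4.2 - 6)/(2 - 6) = -0.094500
L_2(4.2) = (4.2 - 0)/(4 - 0) × (4.2 - 2)/(4 - 2) × (4.2 - 6)/(4 - 6) = 1.039500
L_3(4.2) = (4.2 - 0)/(6 - 0) × (4.2 - 2)/(6 - 2) × (4.2 - 4)/(6 - 4) = 0.038500

P(4.2) = 25×L_0(4.2) + (-11)×L_1(4.2) + 7×L_2(4.2) + 1×L_3(4.2)
P(4.2) = 8.767000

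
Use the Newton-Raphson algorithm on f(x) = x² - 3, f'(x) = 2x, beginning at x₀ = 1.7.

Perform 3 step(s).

f(x) = x² - 3
f'(x) = 2x
x₀ = 1.7

Newton-Raphson formula: x_{n+1} = x_n - f(x_n)/f'(x_n)

Iteration 1:
  f(1.700000) = -0.110000
  f'(1.700000) = 3.400000
  x_1 = 1.700000 - (-0.110000)/3.400000 = 1.732353
Iteration 2:
  f(1.732353) = 0.001047
  f'(1.732353) = 3.464706
  x_2 = 1.732353 - 0.001047/3.464706 = 1.732051
Iteration 3:
  f(1.732051) = 0.000000
  f'(1.732051) = 3.464102
  x_3 = 1.732051 - 0.000000/3.464102 = 1.732051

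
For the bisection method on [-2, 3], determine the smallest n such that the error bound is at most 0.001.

We need (b-a)/2^n ≤ 0.001
(3 - (-2))/2^n ≤ 0.001
5/2^n ≤ 0.001
2^n ≥ 5000
n ≥ log₂(5000) = 12.29
n ≥ 13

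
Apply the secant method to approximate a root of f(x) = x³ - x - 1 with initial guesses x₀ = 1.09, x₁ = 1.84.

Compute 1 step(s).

f(x) = x³ - x - 1
x₀ = 1.09, x₁ = 1.84

Secant formula: x_{n+1} = x_n - f(x_n)(x_n - x_{n-1})/(f(x_n) - f(x_{n-1}))

Iteration 1:
  f(1.090000) = -0.794971
  f(1.840000) = 3.389504
  x_2 = 1.840000 - 3.389504×(1.840000 - 1.090000)/(3.389504 - (-0.794971))
       = 1.232486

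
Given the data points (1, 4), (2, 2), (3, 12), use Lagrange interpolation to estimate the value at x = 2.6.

Lagrange interpolation formula:
P(x) = Σ yᵢ × Lᵢ(x)
where Lᵢ(x) = Π_{j≠i} (x - xⱼ)/(xᵢ - xⱼ)

L_0(2.6) = (2.6 - 2)/(1 - 2) × (2.6 - 3)/(1 - 3) = -0.120000
L_1(2.6) = (2.6 - 1)/(2 - 1) × (2.6 - 3)/(2 - 3) = 0.640000
L_2(2.6) = (2.6 - 1)/(3 - 1) × (2.6 - 2)/(3 - 2) = 0.480000

P(2.6) = 4×L_0(2.6) + 2×L_1(2.6) + 12×L_2(2.6)
P(2.6) = 6.560000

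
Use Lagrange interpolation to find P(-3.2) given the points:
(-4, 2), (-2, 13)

Lagrange interpolation formula:
P(x) = Σ yᵢ × Lᵢ(x)
where Lᵢ(x) = Π_{j≠i} (x - xⱼ)/(xᵢ - xⱼ)

L_0(-3.2) = (-3.2 - (-2))/(-4 - (-2)) = 0.600000
L_1(-3.2) = (-3.2 - (-4))/(-2 - (-4)) = 0.400000

P(-3.2) = 2×L_0(-3.2) + 13×L_1(-3.2)
P(-3.2) = 6.400000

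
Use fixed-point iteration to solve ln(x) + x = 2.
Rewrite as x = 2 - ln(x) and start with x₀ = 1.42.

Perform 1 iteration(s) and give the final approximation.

Equation: ln(x) + x = 2
Fixed-point form: x = 2 - ln(x)
x₀ = 1.42

x_1 = g(1.420000) = 1.649343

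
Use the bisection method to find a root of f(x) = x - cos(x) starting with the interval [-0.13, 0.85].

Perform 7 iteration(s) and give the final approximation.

f(x) = x - cos(x)
Initial interval: [-0.13, 0.85]

Iteration 1:
  c_1 = (-0.130000 + 0.850000)/2 = 0.360000
  f(c_1) = f(0.360000) = -0.575897
  f(a) × f(c) ≥ 0, new interval: [0.360000, 0.850000]
Iteration 2:
  c_2 = (0.360000 + 0.850000)/2 = 0.605000
  f(c_2) = f(0.605000) = -0.217502
  f(a) × f(c) ≥ 0, new interval: [0.605000, 0.850000]
Iteration 3:
  c_3 = (0.605000 + 0.850000)/2 = 0.727500
  f(c_3) = f(0.727500) = -0.019339
  f(a) × f(c) ≥ 0, new interval: [0.727500, 0.850000]
Iteration 4:
  c_4 = (0.727500 + 0.850000)/2 = 0.788750
  f(c_4) = f(0.788750) = 0.084017
  f(a) × f(c) < 0, new interval: [0.727500, 0.788750]
Iteration 5:
  c_5 = (0.727500 + 0.788750)/2 = 0.758125
  f(c_5) = f(0.758125) = 0.031999
  f(a) × f(c) < 0, new interval: [0.727500, 0.758125]
Iteration 6:
  c_6 = (0.727500 + 0.758125)/2 = 0.742813
  f(c_6) = f(0.742813) = 0.006243
  f(a) × f(c) < 0, new interval: [0.727500, 0.742813]
Iteration 7:
  c_7 = (0.727500 + 0.742813)/2 = 0.735156
  f(c_7) = f(0.735156) = -0.006570
  f(a) × f(c) ≥ 0, new interval: [0.735156, 0.742813]

After 7 iteration(s), the approximation is c_7 = 0.735156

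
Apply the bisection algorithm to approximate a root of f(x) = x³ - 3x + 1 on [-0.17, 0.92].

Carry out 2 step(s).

f(x) = x³ - 3x + 1
Initial interval: [-0.17, 0.92]

Iteration 1:
  c_1 = (-0.170000 + 0.920000)/2 = 0.375000
  f(c_1) = f(0.375000) = -0.072266
  f(a) × f(c) < 0, new interval: [-0.170000, 0.375000]
Iteration 2:
  c_2 = (-0.170000 + 0.375000)/2 = 0.102500
  f(c_2) = f(0.102500) = 0.693577
  f(a) × f(c) ≥ 0, new interval: [0.102500, 0.375000]

After 2 iteration(s), the approximation is c_2 = 0.102500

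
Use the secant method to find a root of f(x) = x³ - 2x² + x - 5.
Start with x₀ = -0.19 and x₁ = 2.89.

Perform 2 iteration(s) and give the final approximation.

f(x) = x³ - 2x² + x - 5
x₀ = -0.19, x₁ = 2.89

Secant formula: x_{n+1} = x_n - f(x_n)(x_n - x_{n-1})/(f(x_n) - f(x_{n-1}))

Iteration 1:
  f(-0.190000) = -5.269059
  f(2.890000) = 5.323369
  x_2 = 2.890000 - 5.323369×(2.890000 - (-0.190000))/(5.323369 - (-5.269059))
       = 1.342104
Iteration 2:
  f(2.890000) = 5.323369
  f(1.342104) = -4.842927
  x_3 = 1.342104 - (-4.842927)×(1.342104 - 2.890000)/(-4.842927 - 5.323369)
       = 2.079477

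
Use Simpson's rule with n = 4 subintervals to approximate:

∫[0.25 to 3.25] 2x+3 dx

f(x) = 2x+3
a = 0.25, b = 3.25, n = 4
h = (b - a)/n = 0.750000

Simpson's rule: (h/3)[f(x₀) + 4f(x₁) + 2f(x₂) + ... + f(xₙ)]

x_0 = 0.2500, f(x_0) = 3.500000, coefficient = 1
x_1 = 1.0000, f(x_1) = 5.000000, coefficient = 4
x_2 = 1.7500, f(x_2) = 6.500000, coefficient = 2
x_3 = 2.5000, f(x_3) = 8.000000, coefficient = 4
x_4 = 3.2500, f(x_4) = 9.500000, coefficient = 1

I ≈ (0.750000/3) × 78.000000 = 19.500000
Exact value: 19.500000
Error: 0.000000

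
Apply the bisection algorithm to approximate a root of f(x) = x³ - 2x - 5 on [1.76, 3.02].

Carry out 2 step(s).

f(x) = x³ - 2x - 5
Initial interval: [1.76, 3.02]

Iteration 1:
  c_1 = (1.760000 + 3.020000)/2 = 2.390000
  f(c_1) = f(2.390000) = 3.871919
  f(a) × f(c) < 0, new interval: [1.760000, 2.390000]
Iteration 2:
  c_2 = (1.760000 + 2.390000)/2 = 2.075000
  f(c_2) = f(2.075000) = -0.215828
  f(a) × f(c) ≥ 0, new interval: [2.075000, 2.390000]

After 2 iteration(s), the approximation is c_2 = 2.075000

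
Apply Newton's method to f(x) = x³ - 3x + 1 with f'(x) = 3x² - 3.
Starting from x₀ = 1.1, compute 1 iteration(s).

f(x) = x³ - 3x + 1
f'(x) = 3x² - 3
x₀ = 1.1

Newton-Raphson formula: x_{n+1} = x_n - f(x_n)/f'(x_n)

Iteration 1:
  f(1.100000) = -0.969000
  f'(1.100000) = 0.630000
  x_1 = 1.100000 - (-0.969000)/0.630000 = 2.638095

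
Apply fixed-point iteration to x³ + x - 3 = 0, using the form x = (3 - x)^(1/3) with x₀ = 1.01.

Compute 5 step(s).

Equation: x³ + x - 3 = 0
Fixed-point form: x = (3 - x)^(1/3)
x₀ = 1.01

x_1 = g(1.010000) = 1.257818
x_2 = g(1.257818) = 1.203274
x_3 = g(1.203274) = 1.215702
x_4 = g(1.215702) = 1.212893
x_5 = g(1.212893) = 1.213529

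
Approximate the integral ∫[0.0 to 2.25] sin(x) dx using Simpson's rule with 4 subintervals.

f(x) = sin(x)
a = 0.0, b = 2.25, n = 4
h = (b - a)/n = 0.562500

Simpson's rule: (h/3)[f(x₀) + 4f(x₁) + 2f(x₂) + ... + f(xₙ)]

x_0 = 0.0000, f(x_0) = 0.000000, coefficient = 1
x_1 = 0.5625, f(x_1) = 0.533303, coefficient = 4
x_2 = 1.1250, f(x_2) = 0.902268, coefficient = 2
x_3 = 1.6875, f(x_3) = 0.993198, coefficient = 4
x_4 = 2.2500, f(x_4) = 0.778073, coefficient = 1

I ≈ (0.562500/3) × 8.688610 = 1.629114
Exact value: 1.628174
Error: 0.000941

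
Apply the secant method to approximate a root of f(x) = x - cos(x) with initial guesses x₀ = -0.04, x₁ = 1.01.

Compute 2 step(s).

f(x) = x - cos(x)
x₀ = -0.04, x₁ = 1.01

Secant formula: x_{n+1} = x_n - f(x_n)(x_n - x_{n-1})/(f(x_n) - f(x_{n-1}))

Iteration 1:
  f(-0.040000) = -1.039200
  f(1.010000) = 0.478139
  x_2 = 1.010000 - 0.478139×(1.010000 - (-0.040000))/(0.478139 - (-1.039200))
       = 0.679127
Iteration 2:
  f(1.010000) = 0.478139
  f(0.679127) = -0.098994
  x_3 = 0.679127 - (-0.098994)×(0.679127 - 1.010000)/(-0.098994 - 0.478139)
       = 0.735881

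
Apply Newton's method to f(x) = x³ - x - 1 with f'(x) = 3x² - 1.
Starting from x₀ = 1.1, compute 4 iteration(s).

f(x) = x³ - x - 1
f'(x) = 3x² - 1
x₀ = 1.1

Newton-Raphson formula: x_{n+1} = x_n - f(x_n)/f'(x_n)

Iteration 1:
  f(1.100000) = -0.769000
  f'(1.100000) = 2.630000
  x_1 = 1.100000 - (-0.769000)/2.630000 = 1.392395
Iteration 2:
  f(1.392395) = 0.307132
  f'(1.392395) = 4.816295
  x_2 = 1.392395 - 0.307132/4.816295 = 1.328626
Iteration 3:
  f(1.328626) = 0.016727
  f'(1.328626) = 4.295742
  x_3 = 1.328626 - 0.016727/4.295742 = 1.324732
Iteration 4:
  f(1.324732) = 0.000060
  f'(1.324732) = 4.264746
  x_4 = 1.324732 - 0.000060/4.264746 = 1.324718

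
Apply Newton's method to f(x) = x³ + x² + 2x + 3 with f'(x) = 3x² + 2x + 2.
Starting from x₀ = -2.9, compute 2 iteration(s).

f(x) = x³ + x² + 2x + 3
f'(x) = 3x² + 2x + 2
x₀ = -2.9

Newton-Raphson formula: x_{n+1} = x_n - f(x_n)/f'(x_n)

Iteration 1:
  f(-2.900000) = -18.779000
  f'(-2.900000) = 21.430000
  x_1 = -2.900000 - (-18.779000)/21.430000 = -2.023705
Iteration 2:
  f(-2.023705) = -5.239874
  f'(-2.023705) = 10.238737
  x_2 = -2.023705 - (-5.239874)/10.238737 = -1.511936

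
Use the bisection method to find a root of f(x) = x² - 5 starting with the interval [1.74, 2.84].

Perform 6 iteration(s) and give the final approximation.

f(x) = x² - 5
Initial interval: [1.74, 2.84]

Iteration 1:
  c_1 = (1.740000 + 2.840000)/2 = 2.290000
  f(c_1) = f(2.290000) = 0.244100
  f(a) × f(c) < 0, new interval: [1.740000, 2.290000]
Iteration 2:
  c_2 = (1.740000 + 2.290000)/2 = 2.015000
  f(c_2) = f(2.015000) = -0.939775
  f(a) × f(c) ≥ 0, new interval: [2.015000, 2.290000]
Iteration 3:
  c_3 = (2.015000 + 2.290000)/2 = 2.152500
  f(c_3) = f(2.152500) = -0.366744
  f(a) × f(c) ≥ 0, new interval: [2.152500, 2.290000]
Iteration 4:
  c_4 = (2.152500 + 2.290000)/2 = 2.221250
  f(c_4) = f(2.221250) = -0.066048
  f(a) × f(c) ≥ 0, new interval: [2.221250, 2.290000]
Iteration 5:
  c_5 = (2.221250 + 2.290000)/2 = 2.255625
  f(c_5) = f(2.255625) = 0.087844
  f(a) × f(c) < 0, new interval: [2.221250, 2.255625]
Iteration 6:
  c_6 = (2.221250 + 2.255625)/2 = 2.238437
  f(c_6) = f(2.238437) = 0.010602
  f(a) × f(c) < 0, new interval: [2.221250, 2.238437]

After 6 iteration(s), the approximation is c_6 = 2.238437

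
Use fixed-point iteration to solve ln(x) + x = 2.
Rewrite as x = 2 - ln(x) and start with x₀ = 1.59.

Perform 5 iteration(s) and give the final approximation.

Equation: ln(x) + x = 2
Fixed-point form: x = 2 - ln(x)
x₀ = 1.59

x_1 = g(1.590000) = 1.536266
x_2 = g(1.536266) = 1.570645
x_3 = g(1.570645) = 1.548514
x_4 = g(1.548514) = 1.562705
x_5 = g(1.562705) = 1.553582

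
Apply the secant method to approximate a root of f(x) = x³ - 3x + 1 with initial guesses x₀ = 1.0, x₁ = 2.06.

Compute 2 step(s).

f(x) = x³ - 3x + 1
x₀ = 1.0, x₁ = 2.06

Secant formula: x_{n+1} = x_n - f(x_n)(x_n - x_{n-1})/(f(x_n) - f(x_{n-1}))

Iteration 1:
  f(1.000000) = -1.000000
  f(2.060000) = 3.561816
  x_2 = 2.060000 - 3.561816×(2.060000 - 1.000000)/(3.561816 - (-1.000000))
       = 1.232364
Iteration 2:
  f(2.060000) = 3.561816
  f(1.232364) = -0.825475
  x_3 = 1.232364 - (-0.825475)×(1.232364 - 2.060000)/(-0.825475 - 3.561816)
       = 1.388085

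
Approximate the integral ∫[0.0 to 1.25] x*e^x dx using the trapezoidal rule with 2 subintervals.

f(x) = x*e^x
a = 0.0, b = 1.25, n = 2
h = (b - a)/n = 0.625000

Trapezoidal rule: (h/2)[f(x₀) + 2f(x₁) + 2f(x₂) + ... + f(xₙ)]

x_0 = 0.0000, f(x_0) = 0.000000, coefficient = 1
x_1 = 0.6250, f(x_1) = 1.167654, coefficient = 2
x_2 = 1.2500, f(x_2) = 4.362929, coefficient = 1

I ≈ (0.625000/2) × 6.698236 = 2.093199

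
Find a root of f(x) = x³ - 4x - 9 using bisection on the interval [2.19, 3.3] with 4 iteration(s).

f(x) = x³ - 4x - 9
Initial interval: [2.19, 3.3]

Iteration 1:
  c_1 = (2.190000 + 3.300000)/2 = 2.745000
  f(c_1) = f(2.745000) = 0.703644
  f(a) × f(c) < 0, new interval: [2.190000, 2.745000]
Iteration 2:
  c_2 = (2.190000 + 2.745000)/2 = 2.467500
  f(c_2) = f(2.467500) = -3.846487
  f(a) × f(c) ≥ 0, new interval: [2.467500, 2.745000]
Iteration 3:
  c_3 = (2.467500 + 2.745000)/2 = 2.606250
  f(c_3) = f(2.606250) = -1.721945
  f(a) × f(c) ≥ 0, new interval: [2.606250, 2.745000]
Iteration 4:
  c_4 = (2.606250 + 2.745000)/2 = 2.675625
  f(c_4) = f(2.675625) = -0.547783
  f(a) × f(c) ≥ 0, new interval: [2.675625, 2.745000]

After 4 iteration(s), the approximation is c_4 = 2.675625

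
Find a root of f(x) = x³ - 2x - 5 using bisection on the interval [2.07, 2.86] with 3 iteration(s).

f(x) = x³ - 2x - 5
Initial interval: [2.07, 2.86]

Iteration 1:
  c_1 = (2.070000 + 2.860000)/2 = 2.465000
  f(c_1) = f(2.465000) = 5.047895
  f(a) × f(c) < 0, new interval: [2.070000, 2.465000]
Iteration 2:
  c_2 = (2.070000 + 2.465000)/2 = 2.267500
  f(c_2) = f(2.267500) = 2.123479
  f(a) × f(c) < 0, new interval: [2.070000, 2.267500]
Iteration 3:
  c_3 = (2.070000 + 2.267500)/2 = 2.168750
  f(c_3) = f(2.168750) = 0.863165
  f(a) × f(c) < 0, new interval: [2.070000, 2.168750]

After 3 iteration(s), the approximation is c_3 = 2.168750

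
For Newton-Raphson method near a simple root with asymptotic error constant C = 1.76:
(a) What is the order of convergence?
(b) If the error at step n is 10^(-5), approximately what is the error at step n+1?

(a) Newton-Raphson has quadratic (order 2) convergence near simple roots.
    This means |e_{n+1}| ≈ C|e_n|².

(b) With |e_n| = 10^(-5) and C = 1.76:
    |e_{n+1}| ≈ 1.76 × (10^(-5))² = 1.76 × 10^(-10)

(a) 2 (quadratic); (b) |e_{n+1}| ≈ 1.760e-10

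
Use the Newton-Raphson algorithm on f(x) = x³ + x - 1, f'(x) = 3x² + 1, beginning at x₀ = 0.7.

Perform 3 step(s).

f(x) = x³ + x - 1
f'(x) = 3x² + 1
x₀ = 0.7

Newton-Raphson formula: x_{n+1} = x_n - f(x_n)/f'(x_n)

Iteration 1:
  f(0.700000) = 0.043000
  f'(0.700000) = 2.470000
  x_1 = 0.700000 - 0.043000/2.470000 = 0.682591
Iteration 2:
  f(0.682591) = 0.000631
  f'(0.682591) = 2.397792
  x_2 = 0.682591 - 0.000631/2.397792 = 0.682328
Iteration 3:
  f(0.682328) = 0.000000
  f'(0.682328) = 2.396714
  x_3 = 0.682328 - 0.000000/2.396714 = 0.682328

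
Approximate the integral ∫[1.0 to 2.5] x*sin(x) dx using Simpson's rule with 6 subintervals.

f(x) = x*sin(x)
a = 1.0, b = 2.5, n = 6
h = (b - a)/n = 0.250000

Simpson's rule: (h/3)[f(x₀) + 4f(x₁) + 2f(x₂) + ... + f(xₙ)]

x_0 = 1.0000, f(x_0) = 0.841471, coefficient = 1
x_1 = 1.2500, f(x_1) = 1.186231, coefficient = 4
x_2 = 1.5000, f(x_2) = 1.496242, coefficient = 2
x_3 = 1.7500, f(x_3) = 1.721975, coefficient = 4
x_4 = 2.0000, f(x_4) = 1.818595, coefficient = 2
x_5 = 2.2500, f(x_5) = 1.750665, coefficient = 4
x_6 = 2.5000, f(x_6) = 1.496180, coefficient = 1

I ≈ (0.250000/3) × 27.602810 = 2.300234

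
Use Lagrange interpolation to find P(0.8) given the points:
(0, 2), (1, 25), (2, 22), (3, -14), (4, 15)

Lagrange interpolation formula:
P(x) = Σ yᵢ × Lᵢ(x)
where Lᵢ(x) = Π_{j≠i} (x - xⱼ)/(xᵢ - xⱼ)

L_0(0.8) = (0.8 - 1)/(0 - 1) × (0.8 - 2)/(0 - 2) × (0.8 - 3)/(0 - 3) × (0.8 - 4)/(0 - 4) = 0.070400
L_1(0.8) = (0.8 - 0)/(1 - 0) × (0.8 - 2)/(1 - 2) × (0.8 - 3)/(1 - 3) × (0.8 - 4)/(1 - 4) = 1.126400
L_2(0.8) = (0.8 - 0)/(2 - 0) × (0.8 - 1)/(2 - 1) × (0.8 - 3)/(2 - 3) × (0.8 - 4)/(2 - 4) = -0.281600
L_3(0.8) = (0.8 - 0)/(3 - 0) × (0.8 - 1)/(3 - 1) × (0.8 - 2)/(3 - 2) × (0.8 - 4)/(3 - 4) = 0.102400
L_4(0.8) = (0.8 - 0)/(4 - 0) × (0.8 - 1)/(4 - 1) × (0.8 - 2)/(4 - 2) × (0.8 - 3)/(4 - 3) = -0.017600

P(0.8) = 2×L_0(0.8) + 25×L_1(0.8) + 22×L_2(0.8) + (-14)×L_3(0.8) + 15×L_4(0.8)
P(0.8) = 20.408000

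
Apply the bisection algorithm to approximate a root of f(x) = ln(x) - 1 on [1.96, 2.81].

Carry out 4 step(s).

f(x) = ln(x) - 1
Initial interval: [1.96, 2.81]

Iteration 1:
  c_1 = (1.960000 + 2.810000)/2 = 2.385000
  f(c_1) = f(2.385000) = -0.130801
  f(a) × f(c) ≥ 0, new interval: [2.385000, 2.810000]
Iteration 2:
  c_2 = (2.385000 + 2.810000)/2 = 2.597500
  f(c_2) = f(2.597500) = -0.045451
  f(a) × f(c) ≥ 0, new interval: [2.597500, 2.810000]
Iteration 3:
  c_3 = (2.597500 + 2.810000)/2 = 2.703750
  f(c_3) = f(2.703750) = -0.005360
  f(a) × f(c) ≥ 0, new interval: [2.703750, 2.810000]
Iteration 4:
  c_4 = (2.703750 + 2.810000)/2 = 2.756875
  f(c_4) = f(2.756875) = 0.014098
  f(a) × f(c) < 0, new interval: [2.703750, 2.756875]

After 4 iteration(s), the approximation is c_4 = 2.756875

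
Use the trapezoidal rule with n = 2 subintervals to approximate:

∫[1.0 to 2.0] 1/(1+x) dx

f(x) = 1/(1+x)
a = 1.0, b = 2.0, n = 2
h = (b - a)/n = 0.500000

Trapezoidal rule: (h/2)[f(x₀) + 2f(x₁) + 2f(x₂) + ... + f(xₙ)]

x_0 = 1.0000, f(x_0) = 0.500000, coefficient = 1
x_1 = 1.5000, f(x_1) = 0.400000, coefficient = 2
x_2 = 2.0000, f(x_2) = 0.333333, coefficient = 1

I ≈ (0.500000/2) × 1.633333 = 0.408333
Exact value: 0.405465
Error: 0.002868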